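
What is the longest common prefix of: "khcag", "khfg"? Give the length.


Words: khcag, khfg
  Position 0: all 'k' => match
  Position 1: all 'h' => match
  Position 2: ('c', 'f') => mismatch, stop
LCP = "kh" (length 2)

2


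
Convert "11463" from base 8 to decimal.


Input: "11463" in base 8
Positional expansion:
  Digit '1' (value 1) x 8^4 = 4096
  Digit '1' (value 1) x 8^3 = 512
  Digit '4' (value 4) x 8^2 = 256
  Digit '6' (value 6) x 8^1 = 48
  Digit '3' (value 3) x 8^0 = 3
Sum = 4915

4915


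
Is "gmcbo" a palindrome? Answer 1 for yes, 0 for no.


Input: gmcbo
Reversed: obcmg
  Compare pos 0 ('g') with pos 4 ('o'): MISMATCH
  Compare pos 1 ('m') with pos 3 ('b'): MISMATCH
Result: not a palindrome

0


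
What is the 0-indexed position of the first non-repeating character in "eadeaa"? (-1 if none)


Input: eadeaa
Character frequencies:
  'a': 3
  'd': 1
  'e': 2
Scanning left to right for freq == 1:
  Position 0 ('e'): freq=2, skip
  Position 1 ('a'): freq=3, skip
  Position 2 ('d'): unique! => answer = 2

2


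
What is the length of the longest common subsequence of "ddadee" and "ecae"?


LCS of "ddadee" and "ecae"
DP table:
           e    c    a    e
      0    0    0    0    0
  d   0    0    0    0    0
  d   0    0    0    0    0
  a   0    0    0    1    1
  d   0    0    0    1    1
  e   0    1    1    1    2
  e   0    1    1    1    2
LCS length = dp[6][4] = 2

2


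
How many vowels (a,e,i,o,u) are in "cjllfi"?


Input: cjllfi
Checking each character:
  'c' at position 0: consonant
  'j' at position 1: consonant
  'l' at position 2: consonant
  'l' at position 3: consonant
  'f' at position 4: consonant
  'i' at position 5: vowel (running total: 1)
Total vowels: 1

1


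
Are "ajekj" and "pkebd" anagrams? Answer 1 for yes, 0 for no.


Strings: "ajekj", "pkebd"
Sorted first:  aejjk
Sorted second: bdekp
Differ at position 0: 'a' vs 'b' => not anagrams

0


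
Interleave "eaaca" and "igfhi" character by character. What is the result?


Interleaving "eaaca" and "igfhi":
  Position 0: 'e' from first, 'i' from second => "ei"
  Position 1: 'a' from first, 'g' from second => "ag"
  Position 2: 'a' from first, 'f' from second => "af"
  Position 3: 'c' from first, 'h' from second => "ch"
  Position 4: 'a' from first, 'i' from second => "ai"
Result: eiagafchai

eiagafchai


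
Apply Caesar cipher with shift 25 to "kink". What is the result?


Caesar cipher: shift "kink" by 25
  'k' (pos 10) + 25 = pos 9 = 'j'
  'i' (pos 8) + 25 = pos 7 = 'h'
  'n' (pos 13) + 25 = pos 12 = 'm'
  'k' (pos 10) + 25 = pos 9 = 'j'
Result: jhmj

jhmj


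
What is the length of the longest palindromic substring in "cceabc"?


Input: "cceabc"
Checking substrings for palindromes:
  [0:2] "cc" (len 2) => palindrome
Longest palindromic substring: "cc" with length 2

2


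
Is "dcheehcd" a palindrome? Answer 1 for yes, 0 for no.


Input: dcheehcd
Reversed: dcheehcd
  Compare pos 0 ('d') with pos 7 ('d'): match
  Compare pos 1 ('c') with pos 6 ('c'): match
  Compare pos 2 ('h') with pos 5 ('h'): match
  Compare pos 3 ('e') with pos 4 ('e'): match
Result: palindrome

1


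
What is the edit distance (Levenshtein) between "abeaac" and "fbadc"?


Computing edit distance: "abeaac" -> "fbadc"
DP table:
           f    b    a    d    c
      0    1    2    3    4    5
  a   1    1    2    2    3    4
  b   2    2    1    2    3    4
  e   3    3    2    2    3    4
  a   4    4    3    2    3    4
  a   5    5    4    3    3    4
  c   6    6    5    4    4    3
Edit distance = dp[6][5] = 3

3


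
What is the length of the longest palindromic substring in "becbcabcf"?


Input: "becbcabcf"
Checking substrings for palindromes:
  [2:5] "cbc" (len 3) => palindrome
Longest palindromic substring: "cbc" with length 3

3


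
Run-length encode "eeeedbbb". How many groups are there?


Input: eeeedbbb
Scanning for consecutive runs:
  Group 1: 'e' x 4 (positions 0-3)
  Group 2: 'd' x 1 (positions 4-4)
  Group 3: 'b' x 3 (positions 5-7)
Total groups: 3

3


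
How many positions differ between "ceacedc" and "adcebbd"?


Comparing "ceacedc" and "adcebbd" position by position:
  Position 0: 'c' vs 'a' => DIFFER
  Position 1: 'e' vs 'd' => DIFFER
  Position 2: 'a' vs 'c' => DIFFER
  Position 3: 'c' vs 'e' => DIFFER
  Position 4: 'e' vs 'b' => DIFFER
  Position 5: 'd' vs 'b' => DIFFER
  Position 6: 'c' vs 'd' => DIFFER
Positions that differ: 7

7


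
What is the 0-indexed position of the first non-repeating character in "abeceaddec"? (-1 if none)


Input: abeceaddec
Character frequencies:
  'a': 2
  'b': 1
  'c': 2
  'd': 2
  'e': 3
Scanning left to right for freq == 1:
  Position 0 ('a'): freq=2, skip
  Position 1 ('b'): unique! => answer = 1

1


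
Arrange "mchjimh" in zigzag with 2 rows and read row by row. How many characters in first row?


Zigzag "mchjimh" into 2 rows:
Placing characters:
  'm' => row 0
  'c' => row 1
  'h' => row 0
  'j' => row 1
  'i' => row 0
  'm' => row 1
  'h' => row 0
Rows:
  Row 0: "mhih"
  Row 1: "cjm"
First row length: 4

4


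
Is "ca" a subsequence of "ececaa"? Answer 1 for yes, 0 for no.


Check if "ca" is a subsequence of "ececaa"
Greedy scan:
  Position 0 ('e'): no match needed
  Position 1 ('c'): matches sub[0] = 'c'
  Position 2 ('e'): no match needed
  Position 3 ('c'): no match needed
  Position 4 ('a'): matches sub[1] = 'a'
  Position 5 ('a'): no match needed
All 2 characters matched => is a subsequence

1


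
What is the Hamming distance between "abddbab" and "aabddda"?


Comparing "abddbab" and "aabddda" position by position:
  Position 0: 'a' vs 'a' => same
  Position 1: 'b' vs 'a' => differ
  Position 2: 'd' vs 'b' => differ
  Position 3: 'd' vs 'd' => same
  Position 4: 'b' vs 'd' => differ
  Position 5: 'a' vs 'd' => differ
  Position 6: 'b' vs 'a' => differ
Total differences (Hamming distance): 5

5


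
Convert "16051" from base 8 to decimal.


Input: "16051" in base 8
Positional expansion:
  Digit '1' (value 1) x 8^4 = 4096
  Digit '6' (value 6) x 8^3 = 3072
  Digit '0' (value 0) x 8^2 = 0
  Digit '5' (value 5) x 8^1 = 40
  Digit '1' (value 1) x 8^0 = 1
Sum = 7209

7209


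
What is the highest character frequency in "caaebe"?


Input: caaebe
Character counts:
  'a': 2
  'b': 1
  'c': 1
  'e': 2
Maximum frequency: 2

2


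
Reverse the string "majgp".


Input: majgp
Reading characters right to left:
  Position 4: 'p'
  Position 3: 'g'
  Position 2: 'j'
  Position 1: 'a'
  Position 0: 'm'
Reversed: pgjam

pgjam


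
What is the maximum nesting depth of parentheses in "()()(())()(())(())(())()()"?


Input: "()()(())()(())(())(())()()"
Tracking depth:
  Position 0 '(': depth becomes 1
  Position 1 ')': depth becomes 0
  Position 2 '(': depth becomes 1
  Position 3 ')': depth becomes 0
  Position 4 '(': depth becomes 1
  Position 5 '(': depth becomes 2
  Position 6 ')': depth becomes 1
  Position 7 ')': depth becomes 0
  Position 8 '(': depth becomes 1
  Position 9 ')': depth becomes 0
  Position 10 '(': depth becomes 1
  Position 11 '(': depth becomes 2
  Position 12 ')': depth becomes 1
  Position 13 ')': depth becomes 0
  Position 14 '(': depth becomes 1
  Position 15 '(': depth becomes 2
  Position 16 ')': depth becomes 1
  Position 17 ')': depth becomes 0
  Position 18 '(': depth becomes 1
  Position 19 '(': depth becomes 2
  Position 20 ')': depth becomes 1
  Position 21 ')': depth becomes 0
  Position 22 '(': depth becomes 1
  Position 23 ')': depth becomes 0
  Position 24 '(': depth becomes 1
  Position 25 ')': depth becomes 0
Maximum depth reached: 2

2


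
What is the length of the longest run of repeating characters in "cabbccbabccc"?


Input: "cabbccbabccc"
Scanning for longest run:
  Position 1 ('a'): new char, reset run to 1
  Position 2 ('b'): new char, reset run to 1
  Position 3 ('b'): continues run of 'b', length=2
  Position 4 ('c'): new char, reset run to 1
  Position 5 ('c'): continues run of 'c', length=2
  Position 6 ('b'): new char, reset run to 1
  Position 7 ('a'): new char, reset run to 1
  Position 8 ('b'): new char, reset run to 1
  Position 9 ('c'): new char, reset run to 1
  Position 10 ('c'): continues run of 'c', length=2
  Position 11 ('c'): continues run of 'c', length=3
Longest run: 'c' with length 3

3


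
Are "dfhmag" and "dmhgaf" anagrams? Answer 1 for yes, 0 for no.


Strings: "dfhmag", "dmhgaf"
Sorted first:  adfghm
Sorted second: adfghm
Sorted forms match => anagrams

1


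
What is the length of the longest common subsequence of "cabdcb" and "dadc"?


LCS of "cabdcb" and "dadc"
DP table:
           d    a    d    c
      0    0    0    0    0
  c   0    0    0    0    1
  a   0    0    1    1    1
  b   0    0    1    1    1
  d   0    1    1    2    2
  c   0    1    1    2    3
  b   0    1    1    2    3
LCS length = dp[6][4] = 3

3


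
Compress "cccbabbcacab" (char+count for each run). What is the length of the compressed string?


Input: cccbabbcacab
Runs:
  'c' x 3 => "c3"
  'b' x 1 => "b1"
  'a' x 1 => "a1"
  'b' x 2 => "b2"
  'c' x 1 => "c1"
  'a' x 1 => "a1"
  'c' x 1 => "c1"
  'a' x 1 => "a1"
  'b' x 1 => "b1"
Compressed: "c3b1a1b2c1a1c1a1b1"
Compressed length: 18

18


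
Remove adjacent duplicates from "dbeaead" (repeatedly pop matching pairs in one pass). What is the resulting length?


Input: dbeaead
Stack-based adjacent duplicate removal:
  Read 'd': push. Stack: d
  Read 'b': push. Stack: db
  Read 'e': push. Stack: dbe
  Read 'a': push. Stack: dbea
  Read 'e': push. Stack: dbeae
  Read 'a': push. Stack: dbeaea
  Read 'd': push. Stack: dbeaead
Final stack: "dbeaead" (length 7)

7


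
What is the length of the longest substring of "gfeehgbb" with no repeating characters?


Input: "gfeehgbb"
Sliding window (track last position of each char):
  Position 0 ('g'): window [0,0] length 1 -- new best
  Position 1 ('f'): window [0,1] length 2 -- new best
  Position 2 ('e'): window [0,2] length 3 -- new best
  Position 3 ('e'): repeat (last at 2), move window start to 3
  Position 3 ('e'): window [3,3] length 1
  Position 4 ('h'): window [3,4] length 2
  Position 5 ('g'): window [3,5] length 3
  Position 6 ('b'): window [3,6] length 4 -- new best
  Position 7 ('b'): repeat (last at 6), move window start to 7
  Position 7 ('b'): window [7,7] length 1
Longest substring with no repeats: "ehgb" with length 4

4


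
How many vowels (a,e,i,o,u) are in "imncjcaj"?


Input: imncjcaj
Checking each character:
  'i' at position 0: vowel (running total: 1)
  'm' at position 1: consonant
  'n' at position 2: consonant
  'c' at position 3: consonant
  'j' at position 4: consonant
  'c' at position 5: consonant
  'a' at position 6: vowel (running total: 2)
  'j' at position 7: consonant
Total vowels: 2

2


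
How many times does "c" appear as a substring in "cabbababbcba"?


Searching for "c" in "cabbababbcba"
Scanning each position:
  Position 0: "c" => MATCH
  Position 1: "a" => no
  Position 2: "b" => no
  Position 3: "b" => no
  Position 4: "a" => no
  Position 5: "b" => no
  Position 6: "a" => no
  Position 7: "b" => no
  Position 8: "b" => no
  Position 9: "c" => MATCH
  Position 10: "b" => no
  Position 11: "a" => no
Total occurrences: 2

2


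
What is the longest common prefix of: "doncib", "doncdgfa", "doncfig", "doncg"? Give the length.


Words: doncib, doncdgfa, doncfig, doncg
  Position 0: all 'd' => match
  Position 1: all 'o' => match
  Position 2: all 'n' => match
  Position 3: all 'c' => match
  Position 4: ('i', 'd', 'f', 'g') => mismatch, stop
LCP = "donc" (length 4)

4


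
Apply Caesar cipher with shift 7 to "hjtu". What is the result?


Caesar cipher: shift "hjtu" by 7
  'h' (pos 7) + 7 = pos 14 = 'o'
  'j' (pos 9) + 7 = pos 16 = 'q'
  't' (pos 19) + 7 = pos 0 = 'a'
  'u' (pos 20) + 7 = pos 1 = 'b'
Result: oqab

oqab


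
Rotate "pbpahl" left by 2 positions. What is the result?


Input: "pbpahl", rotate left by 2
First 2 characters: "pb"
Remaining characters: "pahl"
Concatenate remaining + first: "pahl" + "pb" = "pahlpb"

pahlpb


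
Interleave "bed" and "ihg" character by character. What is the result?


Interleaving "bed" and "ihg":
  Position 0: 'b' from first, 'i' from second => "bi"
  Position 1: 'e' from first, 'h' from second => "eh"
  Position 2: 'd' from first, 'g' from second => "dg"
Result: biehdg

biehdg


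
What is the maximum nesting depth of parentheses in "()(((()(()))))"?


Input: "()(((()(()))))"
Tracking depth:
  Position 0 '(': depth becomes 1
  Position 1 ')': depth becomes 0
  Position 2 '(': depth becomes 1
  Position 3 '(': depth becomes 2
  Position 4 '(': depth becomes 3
  Position 5 '(': depth becomes 4
  Position 6 ')': depth becomes 3
  Position 7 '(': depth becomes 4
  Position 8 '(': depth becomes 5
  Position 9 ')': depth becomes 4
  Position 10 ')': depth becomes 3
  Position 11 ')': depth becomes 2
  Position 12 ')': depth becomes 1
  Position 13 ')': depth becomes 0
Maximum depth reached: 5

5


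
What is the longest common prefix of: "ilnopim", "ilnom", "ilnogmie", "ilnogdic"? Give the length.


Words: ilnopim, ilnom, ilnogmie, ilnogdic
  Position 0: all 'i' => match
  Position 1: all 'l' => match
  Position 2: all 'n' => match
  Position 3: all 'o' => match
  Position 4: ('p', 'm', 'g', 'g') => mismatch, stop
LCP = "ilno" (length 4)

4


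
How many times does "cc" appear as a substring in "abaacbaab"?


Searching for "cc" in "abaacbaab"
Scanning each position:
  Position 0: "ab" => no
  Position 1: "ba" => no
  Position 2: "aa" => no
  Position 3: "ac" => no
  Position 4: "cb" => no
  Position 5: "ba" => no
  Position 6: "aa" => no
  Position 7: "ab" => no
Total occurrences: 0

0


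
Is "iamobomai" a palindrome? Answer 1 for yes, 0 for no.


Input: iamobomai
Reversed: iamobomai
  Compare pos 0 ('i') with pos 8 ('i'): match
  Compare pos 1 ('a') with pos 7 ('a'): match
  Compare pos 2 ('m') with pos 6 ('m'): match
  Compare pos 3 ('o') with pos 5 ('o'): match
Result: palindrome

1


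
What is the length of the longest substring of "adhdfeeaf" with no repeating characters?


Input: "adhdfeeaf"
Sliding window (track last position of each char):
  Position 0 ('a'): window [0,0] length 1 -- new best
  Position 1 ('d'): window [0,1] length 2 -- new best
  Position 2 ('h'): window [0,2] length 3 -- new best
  Position 3 ('d'): repeat (last at 1), move window start to 2
  Position 3 ('d'): window [2,3] length 2
  Position 4 ('f'): window [2,4] length 3
  Position 5 ('e'): window [2,5] length 4 -- new best
  Position 6 ('e'): repeat (last at 5), move window start to 6
  Position 6 ('e'): window [6,6] length 1
  Position 7 ('a'): window [6,7] length 2
  Position 8 ('f'): window [6,8] length 3
Longest substring with no repeats: "hdfe" with length 4

4


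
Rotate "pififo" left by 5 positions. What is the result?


Input: "pififo", rotate left by 5
First 5 characters: "pifif"
Remaining characters: "o"
Concatenate remaining + first: "o" + "pifif" = "opifif"

opifif


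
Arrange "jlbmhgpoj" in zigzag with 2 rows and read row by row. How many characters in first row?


Zigzag "jlbmhgpoj" into 2 rows:
Placing characters:
  'j' => row 0
  'l' => row 1
  'b' => row 0
  'm' => row 1
  'h' => row 0
  'g' => row 1
  'p' => row 0
  'o' => row 1
  'j' => row 0
Rows:
  Row 0: "jbhpj"
  Row 1: "lmgo"
First row length: 5

5


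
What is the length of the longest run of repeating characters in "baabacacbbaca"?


Input: "baabacacbbaca"
Scanning for longest run:
  Position 1 ('a'): new char, reset run to 1
  Position 2 ('a'): continues run of 'a', length=2
  Position 3 ('b'): new char, reset run to 1
  Position 4 ('a'): new char, reset run to 1
  Position 5 ('c'): new char, reset run to 1
  Position 6 ('a'): new char, reset run to 1
  Position 7 ('c'): new char, reset run to 1
  Position 8 ('b'): new char, reset run to 1
  Position 9 ('b'): continues run of 'b', length=2
  Position 10 ('a'): new char, reset run to 1
  Position 11 ('c'): new char, reset run to 1
  Position 12 ('a'): new char, reset run to 1
Longest run: 'a' with length 2

2


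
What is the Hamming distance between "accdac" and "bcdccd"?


Comparing "accdac" and "bcdccd" position by position:
  Position 0: 'a' vs 'b' => differ
  Position 1: 'c' vs 'c' => same
  Position 2: 'c' vs 'd' => differ
  Position 3: 'd' vs 'c' => differ
  Position 4: 'a' vs 'c' => differ
  Position 5: 'c' vs 'd' => differ
Total differences (Hamming distance): 5

5


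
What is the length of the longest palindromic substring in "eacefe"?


Input: "eacefe"
Checking substrings for palindromes:
  [3:6] "efe" (len 3) => palindrome
Longest palindromic substring: "efe" with length 3

3


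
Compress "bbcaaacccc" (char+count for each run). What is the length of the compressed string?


Input: bbcaaacccc
Runs:
  'b' x 2 => "b2"
  'c' x 1 => "c1"
  'a' x 3 => "a3"
  'c' x 4 => "c4"
Compressed: "b2c1a3c4"
Compressed length: 8

8


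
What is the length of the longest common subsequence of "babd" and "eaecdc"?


LCS of "babd" and "eaecdc"
DP table:
           e    a    e    c    d    c
      0    0    0    0    0    0    0
  b   0    0    0    0    0    0    0
  a   0    0    1    1    1    1    1
  b   0    0    1    1    1    1    1
  d   0    0    1    1    1    2    2
LCS length = dp[4][6] = 2

2


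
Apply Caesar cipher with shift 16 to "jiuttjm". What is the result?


Caesar cipher: shift "jiuttjm" by 16
  'j' (pos 9) + 16 = pos 25 = 'z'
  'i' (pos 8) + 16 = pos 24 = 'y'
  'u' (pos 20) + 16 = pos 10 = 'k'
  't' (pos 19) + 16 = pos 9 = 'j'
  't' (pos 19) + 16 = pos 9 = 'j'
  'j' (pos 9) + 16 = pos 25 = 'z'
  'm' (pos 12) + 16 = pos 2 = 'c'
Result: zykjjzc

zykjjzc


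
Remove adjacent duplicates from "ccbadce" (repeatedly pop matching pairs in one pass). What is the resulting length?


Input: ccbadce
Stack-based adjacent duplicate removal:
  Read 'c': push. Stack: c
  Read 'c': matches stack top 'c' => pop. Stack: (empty)
  Read 'b': push. Stack: b
  Read 'a': push. Stack: ba
  Read 'd': push. Stack: bad
  Read 'c': push. Stack: badc
  Read 'e': push. Stack: badce
Final stack: "badce" (length 5)

5


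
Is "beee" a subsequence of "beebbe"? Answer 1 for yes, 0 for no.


Check if "beee" is a subsequence of "beebbe"
Greedy scan:
  Position 0 ('b'): matches sub[0] = 'b'
  Position 1 ('e'): matches sub[1] = 'e'
  Position 2 ('e'): matches sub[2] = 'e'
  Position 3 ('b'): no match needed
  Position 4 ('b'): no match needed
  Position 5 ('e'): matches sub[3] = 'e'
All 4 characters matched => is a subsequence

1


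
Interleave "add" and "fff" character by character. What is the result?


Interleaving "add" and "fff":
  Position 0: 'a' from first, 'f' from second => "af"
  Position 1: 'd' from first, 'f' from second => "df"
  Position 2: 'd' from first, 'f' from second => "df"
Result: afdfdf

afdfdf


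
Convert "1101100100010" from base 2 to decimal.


Input: "1101100100010" in base 2
Positional expansion:
  Digit '1' (value 1) x 2^12 = 4096
  Digit '1' (value 1) x 2^11 = 2048
  Digit '0' (value 0) x 2^10 = 0
  Digit '1' (value 1) x 2^9 = 512
  Digit '1' (value 1) x 2^8 = 256
  Digit '0' (value 0) x 2^7 = 0
  Digit '0' (value 0) x 2^6 = 0
  Digit '1' (value 1) x 2^5 = 32
  Digit '0' (value 0) x 2^4 = 0
  Digit '0' (value 0) x 2^3 = 0
  Digit '0' (value 0) x 2^2 = 0
  Digit '1' (value 1) x 2^1 = 2
  Digit '0' (value 0) x 2^0 = 0
Sum = 6946

6946


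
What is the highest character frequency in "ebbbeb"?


Input: ebbbeb
Character counts:
  'b': 4
  'e': 2
Maximum frequency: 4

4


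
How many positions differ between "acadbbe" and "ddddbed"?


Comparing "acadbbe" and "ddddbed" position by position:
  Position 0: 'a' vs 'd' => DIFFER
  Position 1: 'c' vs 'd' => DIFFER
  Position 2: 'a' vs 'd' => DIFFER
  Position 3: 'd' vs 'd' => same
  Position 4: 'b' vs 'b' => same
  Position 5: 'b' vs 'e' => DIFFER
  Position 6: 'e' vs 'd' => DIFFER
Positions that differ: 5

5


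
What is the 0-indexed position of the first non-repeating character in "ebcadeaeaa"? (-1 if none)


Input: ebcadeaeaa
Character frequencies:
  'a': 4
  'b': 1
  'c': 1
  'd': 1
  'e': 3
Scanning left to right for freq == 1:
  Position 0 ('e'): freq=3, skip
  Position 1 ('b'): unique! => answer = 1

1


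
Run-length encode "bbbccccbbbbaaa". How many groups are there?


Input: bbbccccbbbbaaa
Scanning for consecutive runs:
  Group 1: 'b' x 3 (positions 0-2)
  Group 2: 'c' x 4 (positions 3-6)
  Group 3: 'b' x 4 (positions 7-10)
  Group 4: 'a' x 3 (positions 11-13)
Total groups: 4

4


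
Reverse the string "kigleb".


Input: kigleb
Reading characters right to left:
  Position 5: 'b'
  Position 4: 'e'
  Position 3: 'l'
  Position 2: 'g'
  Position 1: 'i'
  Position 0: 'k'
Reversed: belgik

belgik


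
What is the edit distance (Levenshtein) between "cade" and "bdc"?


Computing edit distance: "cade" -> "bdc"
DP table:
           b    d    c
      0    1    2    3
  c   1    1    2    2
  a   2    2    2    3
  d   3    3    2    3
  e   4    4    3    3
Edit distance = dp[4][3] = 3

3


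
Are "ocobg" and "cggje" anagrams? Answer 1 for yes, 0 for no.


Strings: "ocobg", "cggje"
Sorted first:  bcgoo
Sorted second: ceggj
Differ at position 0: 'b' vs 'c' => not anagrams

0


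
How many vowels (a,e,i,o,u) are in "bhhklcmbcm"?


Input: bhhklcmbcm
Checking each character:
  'b' at position 0: consonant
  'h' at position 1: consonant
  'h' at position 2: consonant
  'k' at position 3: consonant
  'l' at position 4: consonant
  'c' at position 5: consonant
  'm' at position 6: consonant
  'b' at position 7: consonant
  'c' at position 8: consonant
  'm' at position 9: consonant
Total vowels: 0

0


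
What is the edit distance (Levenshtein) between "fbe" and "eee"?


Computing edit distance: "fbe" -> "eee"
DP table:
           e    e    e
      0    1    2    3
  f   1    1    2    3
  b   2    2    2    3
  e   3    2    2    2
Edit distance = dp[3][3] = 2

2


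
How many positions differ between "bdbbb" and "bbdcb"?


Comparing "bdbbb" and "bbdcb" position by position:
  Position 0: 'b' vs 'b' => same
  Position 1: 'd' vs 'b' => DIFFER
  Position 2: 'b' vs 'd' => DIFFER
  Position 3: 'b' vs 'c' => DIFFER
  Position 4: 'b' vs 'b' => same
Positions that differ: 3

3


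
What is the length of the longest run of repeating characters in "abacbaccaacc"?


Input: "abacbaccaacc"
Scanning for longest run:
  Position 1 ('b'): new char, reset run to 1
  Position 2 ('a'): new char, reset run to 1
  Position 3 ('c'): new char, reset run to 1
  Position 4 ('b'): new char, reset run to 1
  Position 5 ('a'): new char, reset run to 1
  Position 6 ('c'): new char, reset run to 1
  Position 7 ('c'): continues run of 'c', length=2
  Position 8 ('a'): new char, reset run to 1
  Position 9 ('a'): continues run of 'a', length=2
  Position 10 ('c'): new char, reset run to 1
  Position 11 ('c'): continues run of 'c', length=2
Longest run: 'c' with length 2

2


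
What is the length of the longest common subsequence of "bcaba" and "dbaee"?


LCS of "bcaba" and "dbaee"
DP table:
           d    b    a    e    e
      0    0    0    0    0    0
  b   0    0    1    1    1    1
  c   0    0    1    1    1    1
  a   0    0    1    2    2    2
  b   0    0    1    2    2    2
  a   0    0    1    2    2    2
LCS length = dp[5][5] = 2

2


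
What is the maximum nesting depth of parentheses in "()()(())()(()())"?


Input: "()()(())()(()())"
Tracking depth:
  Position 0 '(': depth becomes 1
  Position 1 ')': depth becomes 0
  Position 2 '(': depth becomes 1
  Position 3 ')': depth becomes 0
  Position 4 '(': depth becomes 1
  Position 5 '(': depth becomes 2
  Position 6 ')': depth becomes 1
  Position 7 ')': depth becomes 0
  Position 8 '(': depth becomes 1
  Position 9 ')': depth becomes 0
  Position 10 '(': depth becomes 1
  Position 11 '(': depth becomes 2
  Position 12 ')': depth becomes 1
  Position 13 '(': depth becomes 2
  Position 14 ')': depth becomes 1
  Position 15 ')': depth becomes 0
Maximum depth reached: 2

2


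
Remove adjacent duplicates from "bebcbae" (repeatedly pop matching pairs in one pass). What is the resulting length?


Input: bebcbae
Stack-based adjacent duplicate removal:
  Read 'b': push. Stack: b
  Read 'e': push. Stack: be
  Read 'b': push. Stack: beb
  Read 'c': push. Stack: bebc
  Read 'b': push. Stack: bebcb
  Read 'a': push. Stack: bebcba
  Read 'e': push. Stack: bebcbae
Final stack: "bebcbae" (length 7)

7


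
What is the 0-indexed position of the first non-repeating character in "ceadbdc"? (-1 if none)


Input: ceadbdc
Character frequencies:
  'a': 1
  'b': 1
  'c': 2
  'd': 2
  'e': 1
Scanning left to right for freq == 1:
  Position 0 ('c'): freq=2, skip
  Position 1 ('e'): unique! => answer = 1

1


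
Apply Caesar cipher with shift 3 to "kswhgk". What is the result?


Caesar cipher: shift "kswhgk" by 3
  'k' (pos 10) + 3 = pos 13 = 'n'
  's' (pos 18) + 3 = pos 21 = 'v'
  'w' (pos 22) + 3 = pos 25 = 'z'
  'h' (pos 7) + 3 = pos 10 = 'k'
  'g' (pos 6) + 3 = pos 9 = 'j'
  'k' (pos 10) + 3 = pos 13 = 'n'
Result: nvzkjn

nvzkjn


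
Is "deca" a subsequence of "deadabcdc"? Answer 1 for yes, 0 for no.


Check if "deca" is a subsequence of "deadabcdc"
Greedy scan:
  Position 0 ('d'): matches sub[0] = 'd'
  Position 1 ('e'): matches sub[1] = 'e'
  Position 2 ('a'): no match needed
  Position 3 ('d'): no match needed
  Position 4 ('a'): no match needed
  Position 5 ('b'): no match needed
  Position 6 ('c'): matches sub[2] = 'c'
  Position 7 ('d'): no match needed
  Position 8 ('c'): no match needed
Only matched 3/4 characters => not a subsequence

0


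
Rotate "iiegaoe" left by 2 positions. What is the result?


Input: "iiegaoe", rotate left by 2
First 2 characters: "ii"
Remaining characters: "egaoe"
Concatenate remaining + first: "egaoe" + "ii" = "egaoeii"

egaoeii


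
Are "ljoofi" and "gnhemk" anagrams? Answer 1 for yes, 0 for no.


Strings: "ljoofi", "gnhemk"
Sorted first:  fijloo
Sorted second: eghkmn
Differ at position 0: 'f' vs 'e' => not anagrams

0


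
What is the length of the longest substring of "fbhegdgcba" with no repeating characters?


Input: "fbhegdgcba"
Sliding window (track last position of each char):
  Position 0 ('f'): window [0,0] length 1 -- new best
  Position 1 ('b'): window [0,1] length 2 -- new best
  Position 2 ('h'): window [0,2] length 3 -- new best
  Position 3 ('e'): window [0,3] length 4 -- new best
  Position 4 ('g'): window [0,4] length 5 -- new best
  Position 5 ('d'): window [0,5] length 6 -- new best
  Position 6 ('g'): repeat (last at 4), move window start to 5
  Position 6 ('g'): window [5,6] length 2
  Position 7 ('c'): window [5,7] length 3
  Position 8 ('b'): window [5,8] length 4
  Position 9 ('a'): window [5,9] length 5
Longest substring with no repeats: "fbhegd" with length 6

6


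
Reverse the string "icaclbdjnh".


Input: icaclbdjnh
Reading characters right to left:
  Position 9: 'h'
  Position 8: 'n'
  Position 7: 'j'
  Position 6: 'd'
  Position 5: 'b'
  Position 4: 'l'
  Position 3: 'c'
  Position 2: 'a'
  Position 1: 'c'
  Position 0: 'i'
Reversed: hnjdblcaci

hnjdblcaci


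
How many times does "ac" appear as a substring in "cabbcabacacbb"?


Searching for "ac" in "cabbcabacacbb"
Scanning each position:
  Position 0: "ca" => no
  Position 1: "ab" => no
  Position 2: "bb" => no
  Position 3: "bc" => no
  Position 4: "ca" => no
  Position 5: "ab" => no
  Position 6: "ba" => no
  Position 7: "ac" => MATCH
  Position 8: "ca" => no
  Position 9: "ac" => MATCH
  Position 10: "cb" => no
  Position 11: "bb" => no
Total occurrences: 2

2


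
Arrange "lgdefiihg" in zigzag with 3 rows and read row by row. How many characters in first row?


Zigzag "lgdefiihg" into 3 rows:
Placing characters:
  'l' => row 0
  'g' => row 1
  'd' => row 2
  'e' => row 1
  'f' => row 0
  'i' => row 1
  'i' => row 2
  'h' => row 1
  'g' => row 0
Rows:
  Row 0: "lfg"
  Row 1: "geih"
  Row 2: "di"
First row length: 3

3


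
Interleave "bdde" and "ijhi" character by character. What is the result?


Interleaving "bdde" and "ijhi":
  Position 0: 'b' from first, 'i' from second => "bi"
  Position 1: 'd' from first, 'j' from second => "dj"
  Position 2: 'd' from first, 'h' from second => "dh"
  Position 3: 'e' from first, 'i' from second => "ei"
Result: bidjdhei

bidjdhei


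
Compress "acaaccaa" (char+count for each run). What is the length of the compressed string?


Input: acaaccaa
Runs:
  'a' x 1 => "a1"
  'c' x 1 => "c1"
  'a' x 2 => "a2"
  'c' x 2 => "c2"
  'a' x 2 => "a2"
Compressed: "a1c1a2c2a2"
Compressed length: 10

10


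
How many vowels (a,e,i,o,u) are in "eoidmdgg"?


Input: eoidmdgg
Checking each character:
  'e' at position 0: vowel (running total: 1)
  'o' at position 1: vowel (running total: 2)
  'i' at position 2: vowel (running total: 3)
  'd' at position 3: consonant
  'm' at position 4: consonant
  'd' at position 5: consonant
  'g' at position 6: consonant
  'g' at position 7: consonant
Total vowels: 3

3


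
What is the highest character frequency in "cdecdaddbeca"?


Input: cdecdaddbeca
Character counts:
  'a': 2
  'b': 1
  'c': 3
  'd': 4
  'e': 2
Maximum frequency: 4

4


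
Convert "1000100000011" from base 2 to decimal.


Input: "1000100000011" in base 2
Positional expansion:
  Digit '1' (value 1) x 2^12 = 4096
  Digit '0' (value 0) x 2^11 = 0
  Digit '0' (value 0) x 2^10 = 0
  Digit '0' (value 0) x 2^9 = 0
  Digit '1' (value 1) x 2^8 = 256
  Digit '0' (value 0) x 2^7 = 0
  Digit '0' (value 0) x 2^6 = 0
  Digit '0' (value 0) x 2^5 = 0
  Digit '0' (value 0) x 2^4 = 0
  Digit '0' (value 0) x 2^3 = 0
  Digit '0' (value 0) x 2^2 = 0
  Digit '1' (value 1) x 2^1 = 2
  Digit '1' (value 1) x 2^0 = 1
Sum = 4355

4355


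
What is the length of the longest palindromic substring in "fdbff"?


Input: "fdbff"
Checking substrings for palindromes:
  [3:5] "ff" (len 2) => palindrome
Longest palindromic substring: "ff" with length 2

2


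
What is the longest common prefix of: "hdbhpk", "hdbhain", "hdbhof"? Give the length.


Words: hdbhpk, hdbhain, hdbhof
  Position 0: all 'h' => match
  Position 1: all 'd' => match
  Position 2: all 'b' => match
  Position 3: all 'h' => match
  Position 4: ('p', 'a', 'o') => mismatch, stop
LCP = "hdbh" (length 4)

4


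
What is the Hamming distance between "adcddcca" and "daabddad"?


Comparing "adcddcca" and "daabddad" position by position:
  Position 0: 'a' vs 'd' => differ
  Position 1: 'd' vs 'a' => differ
  Position 2: 'c' vs 'a' => differ
  Position 3: 'd' vs 'b' => differ
  Position 4: 'd' vs 'd' => same
  Position 5: 'c' vs 'd' => differ
  Position 6: 'c' vs 'a' => differ
  Position 7: 'a' vs 'd' => differ
Total differences (Hamming distance): 7

7


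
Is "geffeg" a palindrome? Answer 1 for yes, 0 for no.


Input: geffeg
Reversed: geffeg
  Compare pos 0 ('g') with pos 5 ('g'): match
  Compare pos 1 ('e') with pos 4 ('e'): match
  Compare pos 2 ('f') with pos 3 ('f'): match
Result: palindrome

1


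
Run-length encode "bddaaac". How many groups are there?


Input: bddaaac
Scanning for consecutive runs:
  Group 1: 'b' x 1 (positions 0-0)
  Group 2: 'd' x 2 (positions 1-2)
  Group 3: 'a' x 3 (positions 3-5)
  Group 4: 'c' x 1 (positions 6-6)
Total groups: 4

4


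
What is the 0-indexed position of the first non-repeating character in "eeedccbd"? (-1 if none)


Input: eeedccbd
Character frequencies:
  'b': 1
  'c': 2
  'd': 2
  'e': 3
Scanning left to right for freq == 1:
  Position 0 ('e'): freq=3, skip
  Position 1 ('e'): freq=3, skip
  Position 2 ('e'): freq=3, skip
  Position 3 ('d'): freq=2, skip
  Position 4 ('c'): freq=2, skip
  Position 5 ('c'): freq=2, skip
  Position 6 ('b'): unique! => answer = 6

6


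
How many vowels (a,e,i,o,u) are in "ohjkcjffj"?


Input: ohjkcjffj
Checking each character:
  'o' at position 0: vowel (running total: 1)
  'h' at position 1: consonant
  'j' at position 2: consonant
  'k' at position 3: consonant
  'c' at position 4: consonant
  'j' at position 5: consonant
  'f' at position 6: consonant
  'f' at position 7: consonant
  'j' at position 8: consonant
Total vowels: 1

1


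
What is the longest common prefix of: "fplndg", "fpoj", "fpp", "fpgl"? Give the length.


Words: fplndg, fpoj, fpp, fpgl
  Position 0: all 'f' => match
  Position 1: all 'p' => match
  Position 2: ('l', 'o', 'p', 'g') => mismatch, stop
LCP = "fp" (length 2)

2


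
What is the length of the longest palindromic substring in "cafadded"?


Input: "cafadded"
Checking substrings for palindromes:
  [1:4] "afa" (len 3) => palindrome
  [5:8] "ded" (len 3) => palindrome
  [4:6] "dd" (len 2) => palindrome
Longest palindromic substring: "afa" with length 3

3


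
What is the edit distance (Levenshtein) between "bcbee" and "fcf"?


Computing edit distance: "bcbee" -> "fcf"
DP table:
           f    c    f
      0    1    2    3
  b   1    1    2    3
  c   2    2    1    2
  b   3    3    2    2
  e   4    4    3    3
  e   5    5    4    4
Edit distance = dp[5][3] = 4

4


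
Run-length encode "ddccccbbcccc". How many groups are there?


Input: ddccccbbcccc
Scanning for consecutive runs:
  Group 1: 'd' x 2 (positions 0-1)
  Group 2: 'c' x 4 (positions 2-5)
  Group 3: 'b' x 2 (positions 6-7)
  Group 4: 'c' x 4 (positions 8-11)
Total groups: 4

4


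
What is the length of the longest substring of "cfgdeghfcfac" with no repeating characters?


Input: "cfgdeghfcfac"
Sliding window (track last position of each char):
  Position 0 ('c'): window [0,0] length 1 -- new best
  Position 1 ('f'): window [0,1] length 2 -- new best
  Position 2 ('g'): window [0,2] length 3 -- new best
  Position 3 ('d'): window [0,3] length 4 -- new best
  Position 4 ('e'): window [0,4] length 5 -- new best
  Position 5 ('g'): repeat (last at 2), move window start to 3
  Position 5 ('g'): window [3,5] length 3
  Position 6 ('h'): window [3,6] length 4
  Position 7 ('f'): window [3,7] length 5
  Position 8 ('c'): window [3,8] length 6 -- new best
  Position 9 ('f'): repeat (last at 7), move window start to 8
  Position 9 ('f'): window [8,9] length 2
  Position 10 ('a'): window [8,10] length 3
  Position 11 ('c'): repeat (last at 8), move window start to 9
  Position 11 ('c'): window [9,11] length 3
Longest substring with no repeats: "deghfc" with length 6

6


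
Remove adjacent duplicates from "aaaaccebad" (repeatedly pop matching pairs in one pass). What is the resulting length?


Input: aaaaccebad
Stack-based adjacent duplicate removal:
  Read 'a': push. Stack: a
  Read 'a': matches stack top 'a' => pop. Stack: (empty)
  Read 'a': push. Stack: a
  Read 'a': matches stack top 'a' => pop. Stack: (empty)
  Read 'c': push. Stack: c
  Read 'c': matches stack top 'c' => pop. Stack: (empty)
  Read 'e': push. Stack: e
  Read 'b': push. Stack: eb
  Read 'a': push. Stack: eba
  Read 'd': push. Stack: ebad
Final stack: "ebad" (length 4)

4


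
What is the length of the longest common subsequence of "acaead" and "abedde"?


LCS of "acaead" and "abedde"
DP table:
           a    b    e    d    d    e
      0    0    0    0    0    0    0
  a   0    1    1    1    1    1    1
  c   0    1    1    1    1    1    1
  a   0    1    1    1    1    1    1
  e   0    1    1    2    2    2    2
  a   0    1    1    2    2    2    2
  d   0    1    1    2    3    3    3
LCS length = dp[6][6] = 3

3


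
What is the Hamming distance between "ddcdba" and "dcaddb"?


Comparing "ddcdba" and "dcaddb" position by position:
  Position 0: 'd' vs 'd' => same
  Position 1: 'd' vs 'c' => differ
  Position 2: 'c' vs 'a' => differ
  Position 3: 'd' vs 'd' => same
  Position 4: 'b' vs 'd' => differ
  Position 5: 'a' vs 'b' => differ
Total differences (Hamming distance): 4

4


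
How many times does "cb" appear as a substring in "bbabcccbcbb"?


Searching for "cb" in "bbabcccbcbb"
Scanning each position:
  Position 0: "bb" => no
  Position 1: "ba" => no
  Position 2: "ab" => no
  Position 3: "bc" => no
  Position 4: "cc" => no
  Position 5: "cc" => no
  Position 6: "cb" => MATCH
  Position 7: "bc" => no
  Position 8: "cb" => MATCH
  Position 9: "bb" => no
Total occurrences: 2

2


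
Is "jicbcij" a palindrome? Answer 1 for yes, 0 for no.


Input: jicbcij
Reversed: jicbcij
  Compare pos 0 ('j') with pos 6 ('j'): match
  Compare pos 1 ('i') with pos 5 ('i'): match
  Compare pos 2 ('c') with pos 4 ('c'): match
Result: palindrome

1


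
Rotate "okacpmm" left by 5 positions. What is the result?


Input: "okacpmm", rotate left by 5
First 5 characters: "okacp"
Remaining characters: "mm"
Concatenate remaining + first: "mm" + "okacp" = "mmokacp"

mmokacp


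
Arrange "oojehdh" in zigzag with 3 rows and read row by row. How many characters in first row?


Zigzag "oojehdh" into 3 rows:
Placing characters:
  'o' => row 0
  'o' => row 1
  'j' => row 2
  'e' => row 1
  'h' => row 0
  'd' => row 1
  'h' => row 2
Rows:
  Row 0: "oh"
  Row 1: "oed"
  Row 2: "jh"
First row length: 2

2


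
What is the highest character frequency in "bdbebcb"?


Input: bdbebcb
Character counts:
  'b': 4
  'c': 1
  'd': 1
  'e': 1
Maximum frequency: 4

4


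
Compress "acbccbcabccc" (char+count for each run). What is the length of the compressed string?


Input: acbccbcabccc
Runs:
  'a' x 1 => "a1"
  'c' x 1 => "c1"
  'b' x 1 => "b1"
  'c' x 2 => "c2"
  'b' x 1 => "b1"
  'c' x 1 => "c1"
  'a' x 1 => "a1"
  'b' x 1 => "b1"
  'c' x 3 => "c3"
Compressed: "a1c1b1c2b1c1a1b1c3"
Compressed length: 18

18


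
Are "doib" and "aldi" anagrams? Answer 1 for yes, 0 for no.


Strings: "doib", "aldi"
Sorted first:  bdio
Sorted second: adil
Differ at position 0: 'b' vs 'a' => not anagrams

0


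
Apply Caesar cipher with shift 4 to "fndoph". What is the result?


Caesar cipher: shift "fndoph" by 4
  'f' (pos 5) + 4 = pos 9 = 'j'
  'n' (pos 13) + 4 = pos 17 = 'r'
  'd' (pos 3) + 4 = pos 7 = 'h'
  'o' (pos 14) + 4 = pos 18 = 's'
  'p' (pos 15) + 4 = pos 19 = 't'
  'h' (pos 7) + 4 = pos 11 = 'l'
Result: jrhstl

jrhstl


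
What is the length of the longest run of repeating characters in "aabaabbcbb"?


Input: "aabaabbcbb"
Scanning for longest run:
  Position 1 ('a'): continues run of 'a', length=2
  Position 2 ('b'): new char, reset run to 1
  Position 3 ('a'): new char, reset run to 1
  Position 4 ('a'): continues run of 'a', length=2
  Position 5 ('b'): new char, reset run to 1
  Position 6 ('b'): continues run of 'b', length=2
  Position 7 ('c'): new char, reset run to 1
  Position 8 ('b'): new char, reset run to 1
  Position 9 ('b'): continues run of 'b', length=2
Longest run: 'a' with length 2

2


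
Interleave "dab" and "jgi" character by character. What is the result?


Interleaving "dab" and "jgi":
  Position 0: 'd' from first, 'j' from second => "dj"
  Position 1: 'a' from first, 'g' from second => "ag"
  Position 2: 'b' from first, 'i' from second => "bi"
Result: djagbi

djagbi


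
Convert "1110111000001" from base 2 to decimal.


Input: "1110111000001" in base 2
Positional expansion:
  Digit '1' (value 1) x 2^12 = 4096
  Digit '1' (value 1) x 2^11 = 2048
  Digit '1' (value 1) x 2^10 = 1024
  Digit '0' (value 0) x 2^9 = 0
  Digit '1' (value 1) x 2^8 = 256
  Digit '1' (value 1) x 2^7 = 128
  Digit '1' (value 1) x 2^6 = 64
  Digit '0' (value 0) x 2^5 = 0
  Digit '0' (value 0) x 2^4 = 0
  Digit '0' (value 0) x 2^3 = 0
  Digit '0' (value 0) x 2^2 = 0
  Digit '0' (value 0) x 2^1 = 0
  Digit '1' (value 1) x 2^0 = 1
Sum = 7617

7617


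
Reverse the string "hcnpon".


Input: hcnpon
Reading characters right to left:
  Position 5: 'n'
  Position 4: 'o'
  Position 3: 'p'
  Position 2: 'n'
  Position 1: 'c'
  Position 0: 'h'
Reversed: nopnch

nopnch


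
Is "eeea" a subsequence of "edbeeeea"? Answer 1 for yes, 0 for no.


Check if "eeea" is a subsequence of "edbeeeea"
Greedy scan:
  Position 0 ('e'): matches sub[0] = 'e'
  Position 1 ('d'): no match needed
  Position 2 ('b'): no match needed
  Position 3 ('e'): matches sub[1] = 'e'
  Position 4 ('e'): matches sub[2] = 'e'
  Position 5 ('e'): no match needed
  Position 6 ('e'): no match needed
  Position 7 ('a'): matches sub[3] = 'a'
All 4 characters matched => is a subsequence

1
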